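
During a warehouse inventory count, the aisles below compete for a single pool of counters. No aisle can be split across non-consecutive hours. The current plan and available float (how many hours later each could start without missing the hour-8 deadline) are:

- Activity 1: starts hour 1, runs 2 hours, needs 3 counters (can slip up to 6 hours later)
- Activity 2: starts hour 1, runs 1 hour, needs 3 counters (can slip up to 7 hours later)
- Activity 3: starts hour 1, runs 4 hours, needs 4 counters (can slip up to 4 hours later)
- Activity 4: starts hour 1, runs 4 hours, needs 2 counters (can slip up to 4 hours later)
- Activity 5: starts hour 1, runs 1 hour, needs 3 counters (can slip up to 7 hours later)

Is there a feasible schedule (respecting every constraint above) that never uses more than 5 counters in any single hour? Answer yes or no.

yes

Schedule Activity 1@1, Activity 2@3, Activity 3@5, Activity 4@1, Activity 5@4: h1:5  h2:5  h3:5  h4:5  h5:4  h6:4  h7:4  h8:4 — peak 5 ≤ 5.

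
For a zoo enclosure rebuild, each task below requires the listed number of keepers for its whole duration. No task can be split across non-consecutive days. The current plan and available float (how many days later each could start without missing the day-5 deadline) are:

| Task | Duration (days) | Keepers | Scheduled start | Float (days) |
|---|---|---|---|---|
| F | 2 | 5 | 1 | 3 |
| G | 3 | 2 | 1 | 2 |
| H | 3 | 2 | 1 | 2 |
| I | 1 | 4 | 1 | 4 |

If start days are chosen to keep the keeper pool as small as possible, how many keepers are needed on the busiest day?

7

Early-start (F@1, G@1, H@1, I@1) gives peak 13: d1:13  d2:9  d3:4  d4:0  d5:0.
Shift H→3, I→4.
Schedule F@1, G@1, H@3, I@4: d1:7  d2:7  d3:4  d4:6  d5:2 — peak 7.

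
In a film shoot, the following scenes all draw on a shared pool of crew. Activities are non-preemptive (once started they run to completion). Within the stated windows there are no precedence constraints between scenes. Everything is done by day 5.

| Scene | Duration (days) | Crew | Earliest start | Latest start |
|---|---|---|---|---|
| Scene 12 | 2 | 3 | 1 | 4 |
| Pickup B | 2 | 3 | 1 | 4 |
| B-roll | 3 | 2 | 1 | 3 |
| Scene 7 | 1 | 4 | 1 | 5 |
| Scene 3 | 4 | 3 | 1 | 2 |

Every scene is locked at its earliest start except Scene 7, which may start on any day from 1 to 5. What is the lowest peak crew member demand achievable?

11

Scene 7@1: d1:15  d2:11  d3:5  d4:3  d5:0 → peak 15
Scene 7@2: d1:11  d2:15  d3:5  d4:3  d5:0 → peak 15
Scene 7@3: d1:11  d2:11  d3:9  d4:3  d5:0 → peak 11
Scene 7@4: d1:11  d2:11  d3:5  d4:7  d5:0 → peak 11
Scene 7@5: d1:11  d2:11  d3:5  d4:3  d5:4 → peak 11
Best is Scene 7@3, peak 11.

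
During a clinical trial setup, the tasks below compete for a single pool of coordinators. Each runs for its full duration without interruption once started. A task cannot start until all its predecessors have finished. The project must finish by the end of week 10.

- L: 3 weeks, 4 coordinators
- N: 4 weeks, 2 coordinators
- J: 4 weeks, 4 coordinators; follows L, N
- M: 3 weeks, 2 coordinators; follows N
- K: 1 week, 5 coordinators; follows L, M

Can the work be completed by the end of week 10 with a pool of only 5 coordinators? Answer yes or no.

no

The minimum achievable peak is 6; 5 < 6, so no feasible schedule stays within the cap.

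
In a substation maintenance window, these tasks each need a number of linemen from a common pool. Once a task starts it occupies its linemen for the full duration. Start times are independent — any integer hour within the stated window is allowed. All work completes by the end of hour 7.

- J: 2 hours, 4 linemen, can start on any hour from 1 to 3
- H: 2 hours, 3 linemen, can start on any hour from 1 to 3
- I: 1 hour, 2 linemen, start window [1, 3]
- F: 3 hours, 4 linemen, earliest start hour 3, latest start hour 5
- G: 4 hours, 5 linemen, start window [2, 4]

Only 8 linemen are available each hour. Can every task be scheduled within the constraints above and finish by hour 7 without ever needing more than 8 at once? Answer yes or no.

The minimum achievable peak is 9; 8 < 9, so no feasible schedule stays within the cap.

no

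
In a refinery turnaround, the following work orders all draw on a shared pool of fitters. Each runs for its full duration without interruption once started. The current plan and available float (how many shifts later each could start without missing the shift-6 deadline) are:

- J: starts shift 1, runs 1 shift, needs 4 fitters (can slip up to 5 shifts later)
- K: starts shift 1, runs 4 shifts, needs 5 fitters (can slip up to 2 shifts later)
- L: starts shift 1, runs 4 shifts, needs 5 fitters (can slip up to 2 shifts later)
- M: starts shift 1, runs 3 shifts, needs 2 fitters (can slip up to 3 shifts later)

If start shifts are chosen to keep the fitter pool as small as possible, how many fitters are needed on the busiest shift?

12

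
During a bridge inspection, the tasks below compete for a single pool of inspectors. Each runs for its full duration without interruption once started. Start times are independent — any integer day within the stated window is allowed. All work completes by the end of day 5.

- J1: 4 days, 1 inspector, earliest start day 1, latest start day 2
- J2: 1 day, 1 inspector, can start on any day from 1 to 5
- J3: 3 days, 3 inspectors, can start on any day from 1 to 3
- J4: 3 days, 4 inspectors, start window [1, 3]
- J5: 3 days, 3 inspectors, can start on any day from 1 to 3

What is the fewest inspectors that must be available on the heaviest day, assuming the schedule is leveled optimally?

11

Early-start (J1@1, J2@1, J3@1, J4@1, J5@1) gives peak 12: d1:12  d2:11  d3:11  d4:1  d5:0.
Shift J5→2.
Schedule J1@1, J2@1, J3@1, J4@1, J5@2: d1:9  d2:11  d3:11  d4:4  d5:0 — peak 11.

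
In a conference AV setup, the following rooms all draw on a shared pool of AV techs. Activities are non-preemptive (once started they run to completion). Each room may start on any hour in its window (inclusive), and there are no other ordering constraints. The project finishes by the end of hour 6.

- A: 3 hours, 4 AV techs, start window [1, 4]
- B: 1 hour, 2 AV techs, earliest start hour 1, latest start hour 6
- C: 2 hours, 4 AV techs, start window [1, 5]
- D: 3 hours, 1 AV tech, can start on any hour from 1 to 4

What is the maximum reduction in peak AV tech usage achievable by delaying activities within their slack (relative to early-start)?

6

Early-start peak: h1:11  h2:9  h3:5  h4:0  h5:0  h6:0 ⇒ 11.
Leveled (A@1, B@4, C@5, D@1): h1:5  h2:5  h3:5  h4:2  h5:4  h6:4 ⇒ 5.
Reduction 11 − 5 = 6.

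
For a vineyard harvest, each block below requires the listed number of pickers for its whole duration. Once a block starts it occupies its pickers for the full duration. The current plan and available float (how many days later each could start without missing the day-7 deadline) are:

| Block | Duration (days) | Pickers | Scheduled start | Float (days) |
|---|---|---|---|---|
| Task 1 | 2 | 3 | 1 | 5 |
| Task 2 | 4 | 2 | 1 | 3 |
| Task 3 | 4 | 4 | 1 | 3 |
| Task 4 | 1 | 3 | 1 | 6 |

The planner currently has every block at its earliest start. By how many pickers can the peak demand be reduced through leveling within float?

Early-start peak: d1:12  d2:9  d3:6  d4:6  d5:0  d6:0  d7:0 ⇒ 12.
Leveled (Task 1@1, Task 2@1, Task 3@3, Task 4@7): d1:5  d2:5  d3:6  d4:6  d5:4  d6:4  d7:3 ⇒ 6.
Reduction 12 − 6 = 6.

6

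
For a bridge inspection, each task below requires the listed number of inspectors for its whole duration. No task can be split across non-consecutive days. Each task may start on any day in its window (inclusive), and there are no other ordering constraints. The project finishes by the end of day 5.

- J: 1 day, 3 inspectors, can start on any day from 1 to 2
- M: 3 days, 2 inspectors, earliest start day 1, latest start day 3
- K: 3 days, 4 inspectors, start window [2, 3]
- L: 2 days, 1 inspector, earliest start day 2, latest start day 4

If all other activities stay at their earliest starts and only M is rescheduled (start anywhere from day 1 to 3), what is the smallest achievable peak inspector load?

7

M@1: d1:5  d2:7  d3:7  d4:4  d5:0 → peak 7
M@2: d1:3  d2:7  d3:7  d4:6  d5:0 → peak 7
M@3: d1:3  d2:5  d3:7  d4:6  d5:2 → peak 7
Best is M@1, peak 7.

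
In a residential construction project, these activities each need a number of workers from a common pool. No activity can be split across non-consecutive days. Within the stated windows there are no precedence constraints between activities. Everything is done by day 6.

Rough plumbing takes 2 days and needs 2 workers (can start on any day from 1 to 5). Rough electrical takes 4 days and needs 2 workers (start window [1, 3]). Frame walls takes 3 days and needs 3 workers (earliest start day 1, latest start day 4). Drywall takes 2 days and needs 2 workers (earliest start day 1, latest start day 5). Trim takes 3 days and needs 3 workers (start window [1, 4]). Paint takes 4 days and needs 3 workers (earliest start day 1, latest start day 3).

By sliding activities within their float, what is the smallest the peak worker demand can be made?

Early-start (Rough plumbing@1, Rough electrical@1, Frame walls@1, Drywall@1, Trim@1, Paint@1) gives peak 15: d1:15  d2:15  d3:11  d4:5  d5:0  d6:0.
Shift Drywall→5, Trim→4, Paint→3.
Schedule Rough plumbing@1, Rough electrical@1, Frame walls@1, Drywall@5, Trim@4, Paint@3: d1:7  d2:7  d3:8  d4:8  d5:8  d6:8 — peak 8.
Total worker-days = 46 over 6 days ⇒ peak ≥ ⌈46/6⌉ = 8, so 8 is optimal.

8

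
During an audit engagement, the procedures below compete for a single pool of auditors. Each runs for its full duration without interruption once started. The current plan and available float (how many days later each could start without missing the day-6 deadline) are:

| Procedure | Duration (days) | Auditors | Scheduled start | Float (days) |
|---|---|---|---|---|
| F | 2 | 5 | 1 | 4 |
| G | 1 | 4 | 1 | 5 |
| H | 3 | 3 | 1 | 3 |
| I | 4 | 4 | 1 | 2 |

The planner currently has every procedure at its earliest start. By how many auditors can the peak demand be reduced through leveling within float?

Early-start peak: d1:16  d2:12  d3:7  d4:4  d5:0  d6:0 ⇒ 16.
Leveled (F@1, G@3, H@4, I@3): d1:5  d2:5  d3:8  d4:7  d5:7  d6:7 ⇒ 8.
Reduction 16 − 8 = 8.

8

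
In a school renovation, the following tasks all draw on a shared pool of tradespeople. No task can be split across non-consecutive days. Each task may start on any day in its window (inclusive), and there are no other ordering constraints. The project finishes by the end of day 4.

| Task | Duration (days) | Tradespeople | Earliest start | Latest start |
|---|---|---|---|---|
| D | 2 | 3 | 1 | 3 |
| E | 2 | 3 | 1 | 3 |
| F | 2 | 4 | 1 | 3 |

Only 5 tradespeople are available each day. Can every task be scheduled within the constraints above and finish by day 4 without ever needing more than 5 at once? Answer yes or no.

no

The minimum achievable peak is 6; 5 < 6, so no feasible schedule stays within the cap.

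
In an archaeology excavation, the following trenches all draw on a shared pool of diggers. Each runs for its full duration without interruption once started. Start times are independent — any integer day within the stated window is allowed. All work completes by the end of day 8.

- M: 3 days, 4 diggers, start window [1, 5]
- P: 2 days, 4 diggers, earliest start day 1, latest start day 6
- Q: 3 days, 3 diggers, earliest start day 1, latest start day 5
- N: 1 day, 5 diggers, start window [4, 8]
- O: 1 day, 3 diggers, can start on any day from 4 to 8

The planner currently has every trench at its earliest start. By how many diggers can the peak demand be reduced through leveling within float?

4

Early-start peak: d1:11  d2:11  d3:7  d4:8  d5:0  d6:0  d7:0  d8:0 ⇒ 11.
Leveled (M@1, P@4, Q@1, N@6, O@4): d1:7  d2:7  d3:7  d4:7  d5:4  d6:5  d7:0  d8:0 ⇒ 7.
Reduction 11 − 7 = 4.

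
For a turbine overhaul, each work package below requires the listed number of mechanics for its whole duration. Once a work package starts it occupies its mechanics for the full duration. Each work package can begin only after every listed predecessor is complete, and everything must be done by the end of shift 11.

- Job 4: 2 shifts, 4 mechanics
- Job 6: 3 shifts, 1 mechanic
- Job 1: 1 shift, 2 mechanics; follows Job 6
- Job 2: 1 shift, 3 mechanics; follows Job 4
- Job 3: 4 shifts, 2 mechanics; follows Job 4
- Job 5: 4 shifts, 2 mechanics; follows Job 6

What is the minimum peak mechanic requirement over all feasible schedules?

Early-start (Job 4@1, Job 6@1, Job 1@4, Job 2@3, Job 3@3, Job 5@4) gives peak 6: s1:5  s2:5  s3:6  s4:6  s5:4  s6:4  s7:2  s8:0  s9:0  s10:0  s11:0.
Shift Job 6→3, Job 1→6, Job 3→4, Job 5→7.
Schedule Job 4@1, Job 6@3, Job 1@6, Job 2@3, Job 3@4, Job 5@7: s1:4  s2:4  s3:4  s4:3  s5:3  s6:4  s7:4  s8:2  s9:2  s10:2  s11:0 — peak 4.

4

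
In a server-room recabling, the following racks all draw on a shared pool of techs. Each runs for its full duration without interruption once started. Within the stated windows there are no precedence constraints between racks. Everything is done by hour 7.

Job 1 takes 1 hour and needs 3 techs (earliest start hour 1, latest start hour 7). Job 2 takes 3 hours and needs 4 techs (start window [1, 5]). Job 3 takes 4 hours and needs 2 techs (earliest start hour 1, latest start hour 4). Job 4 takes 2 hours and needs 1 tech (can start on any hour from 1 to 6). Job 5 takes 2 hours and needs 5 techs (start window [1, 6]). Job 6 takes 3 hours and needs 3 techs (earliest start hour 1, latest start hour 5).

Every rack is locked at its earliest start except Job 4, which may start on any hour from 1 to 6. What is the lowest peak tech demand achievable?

17

Job 4@1: h1:18  h2:15  h3:9  h4:2  h5:0  h6:0  h7:0 → peak 18
Job 4@2: h1:17  h2:15  h3:10  h4:2  h5:0  h6:0  h7:0 → peak 17
Job 4@3: h1:17  h2:14  h3:10  h4:3  h5:0  h6:0  h7:0 → peak 17
Job 4@4: h1:17  h2:14  h3:9  h4:3  h5:1  h6:0  h7:0 → peak 17
Job 4@5: h1:17  h2:14  h3:9  h4:2  h5:1  h6:1  h7:0 → peak 17
Job 4@6: h1:17  h2:14  h3:9  h4:2  h5:0  h6:1  h7:1 → peak 17
Best is Job 4@2, peak 17.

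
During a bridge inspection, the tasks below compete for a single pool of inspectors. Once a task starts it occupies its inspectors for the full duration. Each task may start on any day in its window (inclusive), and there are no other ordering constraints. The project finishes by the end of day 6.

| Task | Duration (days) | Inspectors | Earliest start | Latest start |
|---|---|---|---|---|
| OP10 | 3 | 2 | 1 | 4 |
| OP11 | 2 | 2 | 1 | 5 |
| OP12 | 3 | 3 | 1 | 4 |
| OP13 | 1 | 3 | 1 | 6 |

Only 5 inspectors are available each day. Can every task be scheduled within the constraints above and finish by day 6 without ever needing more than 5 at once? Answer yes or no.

yes

Schedule OP10@1, OP11@1, OP12@3, OP13@6: d1:4  d2:4  d3:5  d4:3  d5:3  d6:3 — peak 5 ≤ 5.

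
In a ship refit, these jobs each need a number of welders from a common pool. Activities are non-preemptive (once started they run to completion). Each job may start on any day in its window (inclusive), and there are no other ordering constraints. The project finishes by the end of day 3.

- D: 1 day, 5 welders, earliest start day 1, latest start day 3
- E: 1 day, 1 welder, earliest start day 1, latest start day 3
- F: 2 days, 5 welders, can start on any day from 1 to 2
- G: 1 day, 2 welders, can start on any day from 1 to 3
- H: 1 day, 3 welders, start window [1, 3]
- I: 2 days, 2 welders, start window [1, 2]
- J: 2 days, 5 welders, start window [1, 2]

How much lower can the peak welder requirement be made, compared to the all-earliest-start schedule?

11

Early-start peak: d1:23  d2:12  d3:0 ⇒ 23.
Leveled (D@1, E@1, F@1, G@3, H@3, I@2, J@2): d1:11  d2:12  d3:12 ⇒ 12.
Reduction 23 − 12 = 11.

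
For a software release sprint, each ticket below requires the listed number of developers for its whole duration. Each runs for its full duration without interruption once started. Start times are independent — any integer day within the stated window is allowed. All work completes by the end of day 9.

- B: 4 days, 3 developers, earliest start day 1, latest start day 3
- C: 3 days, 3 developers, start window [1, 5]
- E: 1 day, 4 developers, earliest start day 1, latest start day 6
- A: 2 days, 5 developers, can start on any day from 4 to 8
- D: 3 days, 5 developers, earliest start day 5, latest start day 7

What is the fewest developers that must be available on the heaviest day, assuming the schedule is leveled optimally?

Early-start (B@1, C@1, E@1, A@4, D@5) gives peak 10: d1:10  d2:6  d3:6  d4:8  d5:10  d6:5  d7:5  d8:0  d9:0.
Shift E→4, A→5, D→7.
Schedule B@1, C@1, E@4, A@5, D@7: d1:6  d2:6  d3:6  d4:7  d5:5  d6:5  d7:5  d8:5  d9:5 — peak 7.

7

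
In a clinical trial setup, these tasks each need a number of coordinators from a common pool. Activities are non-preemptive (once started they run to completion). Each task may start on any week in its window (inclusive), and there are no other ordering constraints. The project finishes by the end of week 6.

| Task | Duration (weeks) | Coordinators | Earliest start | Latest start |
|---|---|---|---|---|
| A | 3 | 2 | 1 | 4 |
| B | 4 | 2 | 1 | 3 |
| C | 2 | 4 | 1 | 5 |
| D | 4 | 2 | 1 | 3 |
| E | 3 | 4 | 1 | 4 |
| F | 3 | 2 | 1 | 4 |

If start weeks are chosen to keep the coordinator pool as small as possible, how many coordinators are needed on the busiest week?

8

Early-start (A@1, B@1, C@1, D@1, E@1, F@1) gives peak 16: w1:16  w2:16  w3:12  w4:4  w5:0  w6:0.
Shift C→5, E→4.
Schedule A@1, B@1, C@5, D@1, E@4, F@1: w1:8  w2:8  w3:8  w4:8  w5:8  w6:8 — peak 8.
Total coordinator-weeks = 48 over 6 weeks ⇒ peak ≥ ⌈48/6⌉ = 8, so 8 is optimal.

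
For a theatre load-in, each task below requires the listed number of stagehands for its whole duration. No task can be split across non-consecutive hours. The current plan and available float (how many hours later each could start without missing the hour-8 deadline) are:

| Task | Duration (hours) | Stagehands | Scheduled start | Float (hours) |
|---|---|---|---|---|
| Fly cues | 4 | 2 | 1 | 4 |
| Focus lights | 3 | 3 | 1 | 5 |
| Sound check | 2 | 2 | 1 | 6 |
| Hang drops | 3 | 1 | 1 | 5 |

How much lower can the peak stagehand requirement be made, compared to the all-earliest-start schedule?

Early-start peak: h1:8  h2:8  h3:6  h4:2  h5:0  h6:0  h7:0  h8:0 ⇒ 8.
Leveled (Fly cues@1, Focus lights@5, Sound check@1, Hang drops@3): h1:4  h2:4  h3:3  h4:3  h5:4  h6:3  h7:3  h8:0 ⇒ 4.
Reduction 8 − 4 = 4.

4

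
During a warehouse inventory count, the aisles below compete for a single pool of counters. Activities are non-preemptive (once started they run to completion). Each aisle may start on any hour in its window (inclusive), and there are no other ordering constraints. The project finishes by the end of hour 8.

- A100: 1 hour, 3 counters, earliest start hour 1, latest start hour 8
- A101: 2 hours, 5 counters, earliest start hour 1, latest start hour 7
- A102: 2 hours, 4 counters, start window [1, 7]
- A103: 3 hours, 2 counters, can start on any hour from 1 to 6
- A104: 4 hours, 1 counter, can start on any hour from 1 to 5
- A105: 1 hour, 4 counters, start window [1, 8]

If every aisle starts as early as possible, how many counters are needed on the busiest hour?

19

Early-start schedule: A100@1, A101@1, A102@1, A103@1, A104@1, A105@1.
Load per hour: hour 1: 19, hour 2: 12, hour 3: 3, hour 4: 1, hour 5: 0, hour 6: 0, hour 7: 0, hour 8: 0.
Peak is 19.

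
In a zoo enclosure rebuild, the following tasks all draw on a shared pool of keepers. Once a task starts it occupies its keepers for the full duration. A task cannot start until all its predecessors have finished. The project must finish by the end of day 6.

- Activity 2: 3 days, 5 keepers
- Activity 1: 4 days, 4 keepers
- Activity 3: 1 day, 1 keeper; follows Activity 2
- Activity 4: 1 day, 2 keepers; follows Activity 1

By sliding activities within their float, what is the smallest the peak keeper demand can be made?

9

Schedule Activity 2@1, Activity 1@1, Activity 3@4, Activity 4@5: d1:9  d2:9  d3:9  d4:5  d5:2  d6:0 — peak 9.
No arrangement of the 18 feasible schedules does better.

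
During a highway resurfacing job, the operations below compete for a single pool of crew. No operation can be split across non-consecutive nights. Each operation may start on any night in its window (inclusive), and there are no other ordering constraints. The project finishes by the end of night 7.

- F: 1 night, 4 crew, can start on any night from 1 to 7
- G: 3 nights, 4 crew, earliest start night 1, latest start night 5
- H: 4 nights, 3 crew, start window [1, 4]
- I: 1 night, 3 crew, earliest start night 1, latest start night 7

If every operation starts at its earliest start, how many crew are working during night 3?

At early start, night 3 has: G, H.
Demand: 4 + 3 = 7.

7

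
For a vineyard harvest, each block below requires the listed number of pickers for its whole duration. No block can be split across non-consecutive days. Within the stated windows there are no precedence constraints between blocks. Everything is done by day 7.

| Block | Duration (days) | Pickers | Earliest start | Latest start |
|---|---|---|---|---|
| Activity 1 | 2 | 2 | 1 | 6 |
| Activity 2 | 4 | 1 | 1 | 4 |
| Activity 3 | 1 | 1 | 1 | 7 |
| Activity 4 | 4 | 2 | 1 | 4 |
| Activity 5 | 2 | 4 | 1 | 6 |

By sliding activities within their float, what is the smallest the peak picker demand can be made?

Early-start (Activity 1@1, Activity 2@1, Activity 3@1, Activity 4@1, Activity 5@1) gives peak 10: d1:10  d2:9  d3:3  d4:3  d5:0  d6:0  d7:0.
Shift Activity 4→2, Activity 5→6.
Schedule Activity 1@1, Activity 2@1, Activity 3@1, Activity 4@2, Activity 5@6: d1:4  d2:5  d3:3  d4:3  d5:2  d6:4  d7:4 — peak 5.

5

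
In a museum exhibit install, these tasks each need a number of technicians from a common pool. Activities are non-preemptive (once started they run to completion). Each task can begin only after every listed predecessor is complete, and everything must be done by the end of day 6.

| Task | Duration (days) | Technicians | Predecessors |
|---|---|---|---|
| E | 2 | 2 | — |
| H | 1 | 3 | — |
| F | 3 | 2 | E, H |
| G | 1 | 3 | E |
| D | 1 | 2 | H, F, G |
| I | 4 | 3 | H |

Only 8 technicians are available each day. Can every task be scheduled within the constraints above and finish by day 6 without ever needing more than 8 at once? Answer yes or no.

yes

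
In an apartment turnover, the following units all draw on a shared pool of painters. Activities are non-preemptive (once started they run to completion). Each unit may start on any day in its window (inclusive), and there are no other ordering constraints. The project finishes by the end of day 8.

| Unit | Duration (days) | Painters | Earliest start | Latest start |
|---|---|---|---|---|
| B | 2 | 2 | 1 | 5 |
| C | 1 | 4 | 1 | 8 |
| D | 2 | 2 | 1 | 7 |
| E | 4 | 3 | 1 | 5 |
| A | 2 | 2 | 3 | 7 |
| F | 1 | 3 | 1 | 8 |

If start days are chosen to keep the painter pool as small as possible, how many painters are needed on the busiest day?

5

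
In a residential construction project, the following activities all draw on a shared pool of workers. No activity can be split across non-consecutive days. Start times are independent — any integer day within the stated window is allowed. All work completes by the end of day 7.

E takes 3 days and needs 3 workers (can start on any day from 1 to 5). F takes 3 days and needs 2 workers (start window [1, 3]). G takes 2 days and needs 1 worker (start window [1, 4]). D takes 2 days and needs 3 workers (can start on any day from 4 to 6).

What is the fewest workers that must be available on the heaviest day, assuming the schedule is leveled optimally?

5

Early-start (E@1, F@1, G@1, D@4) gives peak 6: d1:6  d2:6  d3:5  d4:3  d5:3  d6:0  d7:0.
Shift G→4.
Schedule E@1, F@1, G@4, D@4: d1:5  d2:5  d3:5  d4:4  d5:4  d6:0  d7:0 — peak 5.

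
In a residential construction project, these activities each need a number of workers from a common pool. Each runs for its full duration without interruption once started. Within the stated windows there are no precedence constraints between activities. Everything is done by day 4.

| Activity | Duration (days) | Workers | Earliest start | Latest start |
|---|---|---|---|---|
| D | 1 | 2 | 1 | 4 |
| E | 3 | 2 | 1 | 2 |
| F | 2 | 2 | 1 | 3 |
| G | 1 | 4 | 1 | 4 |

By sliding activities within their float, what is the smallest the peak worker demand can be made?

Early-start (D@1, E@1, F@1, G@1) gives peak 10: d1:10  d2:4  d3:2  d4:0.
Shift F→2, G→4.
Schedule D@1, E@1, F@2, G@4: d1:4  d2:4  d3:4  d4:4 — peak 4.
Total worker-days = 16 over 4 days ⇒ peak ≥ ⌈16/4⌉ = 4, so 4 is optimal.

4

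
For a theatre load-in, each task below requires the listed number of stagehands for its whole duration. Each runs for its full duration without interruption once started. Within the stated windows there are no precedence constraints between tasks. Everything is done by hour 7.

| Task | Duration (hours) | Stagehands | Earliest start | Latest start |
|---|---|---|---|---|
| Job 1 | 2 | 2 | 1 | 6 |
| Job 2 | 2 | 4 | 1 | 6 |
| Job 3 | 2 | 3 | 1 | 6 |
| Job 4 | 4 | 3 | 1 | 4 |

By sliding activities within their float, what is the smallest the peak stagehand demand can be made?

6

Early-start (Job 1@1, Job 2@1, Job 3@1, Job 4@1) gives peak 12: h1:12  h2:12  h3:3  h4:3  h5:0  h6:0  h7:0.
Shift Job 3→3, Job 4→3.
Schedule Job 1@1, Job 2@1, Job 3@3, Job 4@3: h1:6  h2:6  h3:6  h4:6  h5:3  h6:3  h7:0 — peak 6.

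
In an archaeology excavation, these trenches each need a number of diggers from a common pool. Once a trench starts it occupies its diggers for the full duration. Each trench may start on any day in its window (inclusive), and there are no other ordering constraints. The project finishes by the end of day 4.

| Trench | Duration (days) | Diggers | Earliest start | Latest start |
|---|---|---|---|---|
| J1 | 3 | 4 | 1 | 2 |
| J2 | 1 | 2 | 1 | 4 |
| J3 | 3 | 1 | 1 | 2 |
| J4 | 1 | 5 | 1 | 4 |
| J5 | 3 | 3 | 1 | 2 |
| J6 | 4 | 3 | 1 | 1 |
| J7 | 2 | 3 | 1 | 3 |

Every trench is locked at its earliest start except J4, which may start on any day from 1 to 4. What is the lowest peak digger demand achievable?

J4@1: d1:21  d2:14  d3:11  d4:3 → peak 21
J4@2: d1:16  d2:19  d3:11  d4:3 → peak 19
J4@3: d1:16  d2:14  d3:16  d4:3 → peak 16
J4@4: d1:16  d2:14  d3:11  d4:8 → peak 16
Best is J4@3, peak 16.

16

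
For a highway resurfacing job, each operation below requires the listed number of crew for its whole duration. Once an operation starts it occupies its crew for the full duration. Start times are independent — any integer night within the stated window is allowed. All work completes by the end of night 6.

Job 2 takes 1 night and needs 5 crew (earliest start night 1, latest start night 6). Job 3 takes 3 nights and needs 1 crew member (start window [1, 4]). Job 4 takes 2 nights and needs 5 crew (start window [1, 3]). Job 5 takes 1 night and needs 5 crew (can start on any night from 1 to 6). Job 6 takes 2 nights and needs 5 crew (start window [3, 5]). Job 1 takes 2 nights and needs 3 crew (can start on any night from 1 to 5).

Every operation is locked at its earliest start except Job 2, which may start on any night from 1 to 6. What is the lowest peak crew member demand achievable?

Job 2@1: n1:19  n2:9  n3:6  n4:5  n5:0  n6:0 → peak 19
Job 2@2: n1:14  n2:14  n3:6  n4:5  n5:0  n6:0 → peak 14
Job 2@3: n1:14  n2:9  n3:11  n4:5  n5:0  n6:0 → peak 14
Job 2@4: n1:14  n2:9  n3:6  n4:10  n5:0  n6:0 → peak 14
Job 2@5: n1:14  n2:9  n3:6  n4:5  n5:5  n6:0 → peak 14
Job 2@6: n1:14  n2:9  n3:6  n4:5  n5:0  n6:5 → peak 14
Best is Job 2@2, peak 14.

14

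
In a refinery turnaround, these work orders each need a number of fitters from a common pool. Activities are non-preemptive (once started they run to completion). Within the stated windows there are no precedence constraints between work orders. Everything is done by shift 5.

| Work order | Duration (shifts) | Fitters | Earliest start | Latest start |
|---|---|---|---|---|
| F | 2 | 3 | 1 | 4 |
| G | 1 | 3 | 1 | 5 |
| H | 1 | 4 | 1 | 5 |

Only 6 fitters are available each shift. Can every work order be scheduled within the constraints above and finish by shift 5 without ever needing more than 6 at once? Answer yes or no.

Schedule F@1, G@3, H@4: s1:3  s2:3  s3:3  s4:4  s5:0 — peak 4 ≤ 6.

yes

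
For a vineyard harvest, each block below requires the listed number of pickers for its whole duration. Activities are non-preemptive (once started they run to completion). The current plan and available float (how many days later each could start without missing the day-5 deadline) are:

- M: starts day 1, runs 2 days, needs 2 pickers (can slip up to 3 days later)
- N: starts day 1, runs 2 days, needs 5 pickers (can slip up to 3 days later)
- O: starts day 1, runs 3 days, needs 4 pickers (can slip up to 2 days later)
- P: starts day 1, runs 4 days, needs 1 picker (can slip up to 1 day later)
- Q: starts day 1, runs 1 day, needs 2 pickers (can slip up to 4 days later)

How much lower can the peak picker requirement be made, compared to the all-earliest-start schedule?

Early-start peak: d1:14  d2:12  d3:5  d4:1  d5:0 ⇒ 14.
Leveled (M@1, N@4, O@1, P@1, Q@3): d1:7  d2:7  d3:7  d4:6  d5:5 ⇒ 7.
Reduction 14 − 7 = 7.

7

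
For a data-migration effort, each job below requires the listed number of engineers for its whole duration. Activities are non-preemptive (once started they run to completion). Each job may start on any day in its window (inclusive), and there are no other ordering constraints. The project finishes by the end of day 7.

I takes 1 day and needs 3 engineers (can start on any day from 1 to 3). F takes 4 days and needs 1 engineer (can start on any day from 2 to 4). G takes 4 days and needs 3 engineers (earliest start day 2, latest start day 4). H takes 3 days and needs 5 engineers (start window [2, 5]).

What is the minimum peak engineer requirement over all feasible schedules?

Schedule I@1, F@2, G@2, H@2: d1:3  d2:9  d3:9  d4:9  d5:4  d6:0  d7:0 — peak 9.

9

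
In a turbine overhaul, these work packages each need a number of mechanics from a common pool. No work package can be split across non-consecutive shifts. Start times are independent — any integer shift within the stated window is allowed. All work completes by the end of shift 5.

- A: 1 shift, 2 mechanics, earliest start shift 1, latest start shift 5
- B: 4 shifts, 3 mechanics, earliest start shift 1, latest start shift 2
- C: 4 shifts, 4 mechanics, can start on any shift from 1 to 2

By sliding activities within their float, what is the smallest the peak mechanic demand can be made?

7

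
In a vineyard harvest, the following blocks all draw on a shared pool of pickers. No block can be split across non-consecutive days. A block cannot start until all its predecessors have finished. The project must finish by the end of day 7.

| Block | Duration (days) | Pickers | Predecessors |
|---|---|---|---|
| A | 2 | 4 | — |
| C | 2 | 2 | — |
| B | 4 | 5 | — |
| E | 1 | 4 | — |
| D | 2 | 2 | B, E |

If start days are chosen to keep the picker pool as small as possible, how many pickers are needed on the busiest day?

7

Early-start (A@1, C@1, B@1, E@1, D@5) gives peak 15: d1:15  d2:11  d3:5  d4:5  d5:2  d6:2  d7:0.
Shift A→6, E→5, D→6.
Schedule A@6, C@1, B@1, E@5, D@6: d1:7  d2:7  d3:5  d4:5  d5:4  d6:6  d7:6 — peak 7.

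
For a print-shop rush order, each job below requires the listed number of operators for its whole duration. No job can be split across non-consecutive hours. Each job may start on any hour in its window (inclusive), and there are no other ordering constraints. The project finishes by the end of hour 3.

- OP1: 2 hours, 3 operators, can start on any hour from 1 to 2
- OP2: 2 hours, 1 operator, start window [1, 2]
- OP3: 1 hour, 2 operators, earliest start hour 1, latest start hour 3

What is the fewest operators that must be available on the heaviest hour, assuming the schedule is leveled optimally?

Early-start (OP1@1, OP2@1, OP3@1) gives peak 6: h1:6  h2:4  h3:0.
Shift OP3→3.
Schedule OP1@1, OP2@1, OP3@3: h1:4  h2:4  h3:2 — peak 4.
Total operator-hours = 10 over 3 hours ⇒ peak ≥ ⌈10/3⌉ = 4, so 4 is optimal.

4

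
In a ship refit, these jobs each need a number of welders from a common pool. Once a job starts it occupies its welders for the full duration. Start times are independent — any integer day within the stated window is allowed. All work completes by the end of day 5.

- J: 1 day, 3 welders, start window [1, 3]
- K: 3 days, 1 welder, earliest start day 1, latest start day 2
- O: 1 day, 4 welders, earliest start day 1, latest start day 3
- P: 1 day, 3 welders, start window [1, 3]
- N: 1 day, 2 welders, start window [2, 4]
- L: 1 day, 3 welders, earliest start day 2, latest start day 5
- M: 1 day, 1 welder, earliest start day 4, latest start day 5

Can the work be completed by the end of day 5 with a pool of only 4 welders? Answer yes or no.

Schedule J@2, K@2, O@1, P@3, N@4, L@5, M@4: d1:4  d2:4  d3:4  d4:4  d5:3 — peak 4 ≤ 4.

yes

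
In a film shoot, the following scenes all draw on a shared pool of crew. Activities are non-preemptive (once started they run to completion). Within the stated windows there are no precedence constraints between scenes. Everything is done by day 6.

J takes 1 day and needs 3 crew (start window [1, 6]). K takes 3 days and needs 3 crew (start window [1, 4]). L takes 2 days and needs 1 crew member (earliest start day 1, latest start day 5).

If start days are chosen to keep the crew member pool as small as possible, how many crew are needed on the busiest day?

3

Early-start (J@1, K@1, L@1) gives peak 7: d1:7  d2:4  d3:3  d4:0  d5:0  d6:0.
Shift K→2, L→5.
Schedule J@1, K@2, L@5: d1:3  d2:3  d3:3  d4:3  d5:1  d6:1 — peak 3.
Total crew member-days = 14 over 6 days ⇒ peak ≥ ⌈14/6⌉ = 3, so 3 is optimal.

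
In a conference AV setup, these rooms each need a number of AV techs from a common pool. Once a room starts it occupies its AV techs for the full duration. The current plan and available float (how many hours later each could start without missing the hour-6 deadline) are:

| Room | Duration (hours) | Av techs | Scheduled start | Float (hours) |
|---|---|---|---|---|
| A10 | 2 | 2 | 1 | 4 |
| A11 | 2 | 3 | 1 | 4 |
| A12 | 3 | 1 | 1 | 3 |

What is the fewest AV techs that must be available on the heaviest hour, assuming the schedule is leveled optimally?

3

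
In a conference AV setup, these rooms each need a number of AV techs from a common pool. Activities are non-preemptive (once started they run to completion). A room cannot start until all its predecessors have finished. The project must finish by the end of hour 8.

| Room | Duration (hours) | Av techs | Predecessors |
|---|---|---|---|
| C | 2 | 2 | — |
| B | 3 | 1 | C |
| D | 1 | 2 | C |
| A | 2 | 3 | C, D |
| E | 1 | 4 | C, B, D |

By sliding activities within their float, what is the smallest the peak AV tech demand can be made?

4

Schedule C@1, B@3, D@3, A@4, E@6: h1:2  h2:2  h3:3  h4:4  h5:4  h6:4  h7:0  h8:0 — peak 4.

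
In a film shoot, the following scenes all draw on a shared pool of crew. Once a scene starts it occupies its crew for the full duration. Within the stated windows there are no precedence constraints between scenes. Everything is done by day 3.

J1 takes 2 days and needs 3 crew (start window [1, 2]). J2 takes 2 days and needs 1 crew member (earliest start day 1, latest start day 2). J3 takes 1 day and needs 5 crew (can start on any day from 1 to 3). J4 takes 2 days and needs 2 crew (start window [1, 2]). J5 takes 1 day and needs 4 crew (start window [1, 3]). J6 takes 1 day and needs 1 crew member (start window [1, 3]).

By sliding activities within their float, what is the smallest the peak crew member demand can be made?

8

Early-start (J1@1, J2@1, J3@1, J4@1, J5@1, J6@1) gives peak 16: d1:16  d2:6  d3:0.
Shift J3→3, J4→2, J6→2.
Schedule J1@1, J2@1, J3@3, J4@2, J5@1, J6@2: d1:8  d2:7  d3:7 — peak 8.
Total crew member-days = 22 over 3 days ⇒ peak ≥ ⌈22/3⌉ = 8, so 8 is optimal.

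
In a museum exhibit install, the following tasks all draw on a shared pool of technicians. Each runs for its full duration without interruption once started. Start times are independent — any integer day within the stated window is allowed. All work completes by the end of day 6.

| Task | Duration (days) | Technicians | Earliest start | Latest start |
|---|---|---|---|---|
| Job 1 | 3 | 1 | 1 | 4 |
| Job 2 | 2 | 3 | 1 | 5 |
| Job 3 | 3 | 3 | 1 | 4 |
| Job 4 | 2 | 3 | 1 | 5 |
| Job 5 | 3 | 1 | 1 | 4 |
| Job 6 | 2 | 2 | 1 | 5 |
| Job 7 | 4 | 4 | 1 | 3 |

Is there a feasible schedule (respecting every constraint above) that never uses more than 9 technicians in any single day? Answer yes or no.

Schedule Job 1@1, Job 2@1, Job 3@1, Job 4@4, Job 5@1, Job 6@4, Job 7@3: d1:8  d2:8  d3:9  d4:9  d5:9  d6:4 — peak 9 ≤ 9.

yes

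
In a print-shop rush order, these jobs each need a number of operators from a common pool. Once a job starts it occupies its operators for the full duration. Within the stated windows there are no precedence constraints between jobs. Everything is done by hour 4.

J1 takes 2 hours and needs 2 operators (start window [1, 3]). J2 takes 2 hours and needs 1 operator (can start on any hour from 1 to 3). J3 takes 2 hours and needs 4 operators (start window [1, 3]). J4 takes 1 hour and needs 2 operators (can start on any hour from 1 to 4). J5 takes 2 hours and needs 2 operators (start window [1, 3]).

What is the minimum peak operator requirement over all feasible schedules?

6

Early-start (J1@1, J2@1, J3@1, J4@1, J5@1) gives peak 11: h1:11  h2:9  h3:0  h4:0.
Shift J3→3, J5→2.
Schedule J1@1, J2@1, J3@3, J4@1, J5@2: h1:5  h2:5  h3:6  h4:4 — peak 6.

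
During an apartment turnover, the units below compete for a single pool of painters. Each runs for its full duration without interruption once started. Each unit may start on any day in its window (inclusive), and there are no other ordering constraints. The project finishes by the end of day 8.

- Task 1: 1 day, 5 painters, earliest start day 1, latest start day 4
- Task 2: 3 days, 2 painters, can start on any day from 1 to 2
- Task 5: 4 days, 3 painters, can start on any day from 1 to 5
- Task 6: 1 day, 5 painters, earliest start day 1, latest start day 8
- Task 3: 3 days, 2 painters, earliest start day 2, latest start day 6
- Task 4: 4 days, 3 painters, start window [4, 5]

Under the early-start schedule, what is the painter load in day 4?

8

At early start, day 4 has: Task 5, Task 3, Task 4.
Demand: 3 + 2 + 3 = 8.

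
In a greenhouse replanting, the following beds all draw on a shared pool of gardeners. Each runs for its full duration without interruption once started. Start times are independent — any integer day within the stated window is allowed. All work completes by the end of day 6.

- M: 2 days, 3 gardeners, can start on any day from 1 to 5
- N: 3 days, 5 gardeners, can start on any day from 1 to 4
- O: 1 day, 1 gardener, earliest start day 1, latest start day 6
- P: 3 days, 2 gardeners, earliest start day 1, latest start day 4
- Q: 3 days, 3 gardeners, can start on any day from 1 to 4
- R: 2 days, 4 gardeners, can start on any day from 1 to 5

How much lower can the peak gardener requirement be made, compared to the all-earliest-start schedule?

Early-start peak: d1:18  d2:17  d3:10  d4:0  d5:0  d6:0 ⇒ 18.
Leveled (M@1, N@1, O@1, P@3, Q@4, R@4): d1:9  d2:8  d3:7  d4:9  d5:9  d6:3 ⇒ 9.
Reduction 18 − 9 = 9.

9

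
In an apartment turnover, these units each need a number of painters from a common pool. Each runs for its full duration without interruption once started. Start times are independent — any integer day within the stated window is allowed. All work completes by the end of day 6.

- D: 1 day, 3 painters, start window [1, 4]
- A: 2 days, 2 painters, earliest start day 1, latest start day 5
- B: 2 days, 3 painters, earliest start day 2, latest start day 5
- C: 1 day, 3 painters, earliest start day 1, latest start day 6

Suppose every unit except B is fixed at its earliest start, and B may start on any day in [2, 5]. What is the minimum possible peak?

8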